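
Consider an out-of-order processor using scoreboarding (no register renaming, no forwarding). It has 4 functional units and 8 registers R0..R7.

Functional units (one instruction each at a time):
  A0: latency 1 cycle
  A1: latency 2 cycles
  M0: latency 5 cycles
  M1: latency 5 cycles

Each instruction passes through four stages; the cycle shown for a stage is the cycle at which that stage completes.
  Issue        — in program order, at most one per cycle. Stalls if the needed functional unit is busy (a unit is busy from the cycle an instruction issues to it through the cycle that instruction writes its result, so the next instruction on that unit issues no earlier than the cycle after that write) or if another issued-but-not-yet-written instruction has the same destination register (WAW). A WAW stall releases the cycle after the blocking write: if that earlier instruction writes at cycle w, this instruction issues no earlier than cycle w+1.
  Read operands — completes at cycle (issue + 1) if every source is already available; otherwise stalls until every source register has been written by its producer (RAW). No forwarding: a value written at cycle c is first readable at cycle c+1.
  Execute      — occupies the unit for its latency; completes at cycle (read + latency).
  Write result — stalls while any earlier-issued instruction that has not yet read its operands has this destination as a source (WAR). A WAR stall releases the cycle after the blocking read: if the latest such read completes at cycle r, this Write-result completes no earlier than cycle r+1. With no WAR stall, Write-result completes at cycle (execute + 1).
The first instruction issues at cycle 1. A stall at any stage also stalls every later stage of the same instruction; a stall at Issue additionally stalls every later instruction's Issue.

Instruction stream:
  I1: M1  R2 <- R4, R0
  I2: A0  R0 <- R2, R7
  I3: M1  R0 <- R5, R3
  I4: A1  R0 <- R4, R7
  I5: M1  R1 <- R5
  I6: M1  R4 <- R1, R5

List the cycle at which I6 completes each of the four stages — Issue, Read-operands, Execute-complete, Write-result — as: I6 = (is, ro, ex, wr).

I1 -> (1, 2, 7, 8)
I2 -> (2, 9, 10, 11)  // RAW R2: wait I1 write@8
I3 -> (12, 13, 18, 19)  // WAW R0: wait I2 write@11
I4 -> (20, 21, 23, 24)  // WAW R0: wait I3 write@19
I5 -> (21, 22, 27, 28)
I6 -> (29, 30, 35, 36)  // struct: M1 busy until I5 writes@28

I6 = (29, 30, 35, 36)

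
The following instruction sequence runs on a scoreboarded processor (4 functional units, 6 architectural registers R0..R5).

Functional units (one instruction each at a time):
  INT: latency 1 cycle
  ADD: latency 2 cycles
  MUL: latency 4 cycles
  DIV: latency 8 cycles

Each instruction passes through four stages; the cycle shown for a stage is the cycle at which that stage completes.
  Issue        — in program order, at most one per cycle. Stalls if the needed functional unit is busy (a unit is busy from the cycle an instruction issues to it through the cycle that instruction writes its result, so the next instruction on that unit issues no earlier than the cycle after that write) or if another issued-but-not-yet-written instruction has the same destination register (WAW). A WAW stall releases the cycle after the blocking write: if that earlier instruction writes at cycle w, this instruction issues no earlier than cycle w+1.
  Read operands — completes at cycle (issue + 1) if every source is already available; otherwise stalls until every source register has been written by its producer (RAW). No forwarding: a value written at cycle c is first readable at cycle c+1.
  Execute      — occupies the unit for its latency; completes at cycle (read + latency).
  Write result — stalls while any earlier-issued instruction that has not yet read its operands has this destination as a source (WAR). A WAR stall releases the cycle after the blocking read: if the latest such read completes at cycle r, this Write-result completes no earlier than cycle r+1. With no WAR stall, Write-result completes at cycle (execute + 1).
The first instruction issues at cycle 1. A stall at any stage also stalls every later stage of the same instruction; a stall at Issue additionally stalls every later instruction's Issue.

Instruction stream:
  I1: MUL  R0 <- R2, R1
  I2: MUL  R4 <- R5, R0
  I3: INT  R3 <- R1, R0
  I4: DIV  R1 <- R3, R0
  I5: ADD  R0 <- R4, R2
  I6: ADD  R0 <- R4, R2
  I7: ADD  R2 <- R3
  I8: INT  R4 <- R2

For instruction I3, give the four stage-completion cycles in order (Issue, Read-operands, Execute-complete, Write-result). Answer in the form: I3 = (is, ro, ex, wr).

I3 = (9, 10, 11, 12)

[I1] 1/2/6/7
[I2] 8/9/13/14  (struct: MUL busy until I1 writes@7)
[I3] 9/10/11/12
[I4] 10/13/21/22  (RAW R3: wait I3 write@12)
[I5] 11/15/17/18  (RAW R4: wait I2 write@14)
[I6] 19/20/22/23  (struct: ADD busy until I5 writes@18)
[I7] 24/25/27/28  (struct: ADD busy until I6 writes@23)
[I8] 25/29/30/31  (RAW R2: wait I7 write@28)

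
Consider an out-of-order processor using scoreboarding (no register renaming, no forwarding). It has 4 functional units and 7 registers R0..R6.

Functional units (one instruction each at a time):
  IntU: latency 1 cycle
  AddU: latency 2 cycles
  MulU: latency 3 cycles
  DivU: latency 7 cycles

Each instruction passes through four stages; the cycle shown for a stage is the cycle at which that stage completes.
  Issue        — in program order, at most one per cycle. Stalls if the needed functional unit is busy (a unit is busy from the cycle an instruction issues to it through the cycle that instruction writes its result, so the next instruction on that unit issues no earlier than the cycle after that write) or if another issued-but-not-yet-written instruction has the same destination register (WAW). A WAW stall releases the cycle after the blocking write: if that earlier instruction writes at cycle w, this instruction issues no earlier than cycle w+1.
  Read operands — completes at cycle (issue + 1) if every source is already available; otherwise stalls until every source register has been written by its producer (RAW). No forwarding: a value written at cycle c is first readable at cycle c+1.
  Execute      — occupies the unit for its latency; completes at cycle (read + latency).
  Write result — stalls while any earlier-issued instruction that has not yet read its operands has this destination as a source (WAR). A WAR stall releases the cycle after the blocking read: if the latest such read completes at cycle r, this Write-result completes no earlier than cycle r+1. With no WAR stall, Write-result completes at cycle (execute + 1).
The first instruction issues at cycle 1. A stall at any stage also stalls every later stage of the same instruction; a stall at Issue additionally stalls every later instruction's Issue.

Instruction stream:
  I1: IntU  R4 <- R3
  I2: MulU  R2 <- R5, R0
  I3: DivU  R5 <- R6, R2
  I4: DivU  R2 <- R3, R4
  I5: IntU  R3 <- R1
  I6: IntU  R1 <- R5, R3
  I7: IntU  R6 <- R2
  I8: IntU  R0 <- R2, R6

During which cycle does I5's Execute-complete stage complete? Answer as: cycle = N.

I1 -> (1, 2, 3, 4)
I2 -> (2, 3, 6, 7)
I3 -> (3, 8, 15, 16)  // RAW R2: wait I2 write@7
I4 -> (17, 18, 25, 26)  // struct: DivU busy until I3 writes@16
I5 -> (18, 19, 20, 21)
I6 -> (22, 23, 24, 25)  // struct: IntU busy until I5 writes@21
I7 -> (26, 27, 28, 29)  // struct: IntU busy until I6 writes@25
I8 -> (30, 31, 32, 33)  // struct: IntU busy until I7 writes@29

cycle = 20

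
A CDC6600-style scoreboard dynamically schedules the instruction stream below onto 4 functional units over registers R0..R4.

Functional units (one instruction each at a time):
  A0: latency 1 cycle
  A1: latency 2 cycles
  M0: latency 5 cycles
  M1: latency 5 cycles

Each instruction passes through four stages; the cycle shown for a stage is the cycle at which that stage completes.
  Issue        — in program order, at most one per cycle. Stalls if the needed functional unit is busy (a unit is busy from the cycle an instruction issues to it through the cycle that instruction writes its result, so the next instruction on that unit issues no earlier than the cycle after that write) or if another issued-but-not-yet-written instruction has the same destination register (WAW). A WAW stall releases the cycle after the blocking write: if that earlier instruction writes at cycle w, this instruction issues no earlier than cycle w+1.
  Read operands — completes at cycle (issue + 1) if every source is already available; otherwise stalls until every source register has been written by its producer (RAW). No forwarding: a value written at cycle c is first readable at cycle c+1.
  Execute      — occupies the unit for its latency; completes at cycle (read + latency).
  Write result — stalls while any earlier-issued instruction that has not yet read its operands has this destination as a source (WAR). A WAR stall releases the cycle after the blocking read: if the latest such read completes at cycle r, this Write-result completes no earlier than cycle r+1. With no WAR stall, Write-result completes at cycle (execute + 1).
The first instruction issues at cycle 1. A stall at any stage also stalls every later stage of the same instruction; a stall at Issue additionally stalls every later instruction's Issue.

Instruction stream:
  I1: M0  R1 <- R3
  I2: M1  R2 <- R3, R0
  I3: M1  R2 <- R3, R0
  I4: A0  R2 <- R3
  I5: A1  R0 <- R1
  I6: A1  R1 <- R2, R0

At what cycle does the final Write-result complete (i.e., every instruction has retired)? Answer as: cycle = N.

c1: I1 dispatched to M0
c2: I1 operands ready; I2 dispatched to M1
c3: I2 operands ready
c7: I1 complete
c8: R1←I1; I2 complete
c9: R2←I2
c10: I3 dispatched to M1
c11: I3 operands ready
c16: I3 complete
c17: R2←I3
c18: I4 dispatched to A0
c19: I4 operands ready; I5 dispatched to A1
c20: I4 complete; I5 operands ready
c21: R2←I4
c22: I5 complete
c23: R0←I5
c24: I6 dispatched to A1
c25: I6 operands ready
c27: I6 complete
c28: R1←I6

cycle = 28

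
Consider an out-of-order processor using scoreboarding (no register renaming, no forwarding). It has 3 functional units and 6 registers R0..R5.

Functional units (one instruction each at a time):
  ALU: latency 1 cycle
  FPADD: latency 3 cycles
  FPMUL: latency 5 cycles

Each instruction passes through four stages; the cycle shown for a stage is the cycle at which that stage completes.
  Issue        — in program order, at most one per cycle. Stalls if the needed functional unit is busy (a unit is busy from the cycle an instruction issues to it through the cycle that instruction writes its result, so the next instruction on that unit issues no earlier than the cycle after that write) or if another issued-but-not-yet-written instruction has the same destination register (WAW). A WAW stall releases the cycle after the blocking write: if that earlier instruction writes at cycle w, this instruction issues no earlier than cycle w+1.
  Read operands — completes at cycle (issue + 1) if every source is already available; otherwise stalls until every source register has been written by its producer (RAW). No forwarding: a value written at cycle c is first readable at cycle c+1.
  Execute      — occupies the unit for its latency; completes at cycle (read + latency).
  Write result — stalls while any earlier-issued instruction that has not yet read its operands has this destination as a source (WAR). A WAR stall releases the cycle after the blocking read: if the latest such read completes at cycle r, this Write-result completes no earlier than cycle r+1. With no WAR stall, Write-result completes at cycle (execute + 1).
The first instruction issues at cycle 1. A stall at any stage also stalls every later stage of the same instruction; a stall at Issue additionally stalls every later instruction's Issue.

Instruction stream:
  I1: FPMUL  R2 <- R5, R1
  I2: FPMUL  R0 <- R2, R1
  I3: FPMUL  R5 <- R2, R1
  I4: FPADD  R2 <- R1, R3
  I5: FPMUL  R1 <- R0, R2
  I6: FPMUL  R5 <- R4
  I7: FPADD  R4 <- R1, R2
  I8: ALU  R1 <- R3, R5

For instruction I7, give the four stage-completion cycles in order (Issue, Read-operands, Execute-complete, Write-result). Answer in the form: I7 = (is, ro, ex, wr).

cycle 1: I1 dispatched to FPMUL
cycle 2: I1 operands ready
cycle 7: I1 complete
cycle 8: R2←I1
cycle 9: I2 dispatched to FPMUL
cycle 10: I2 operands ready
cycle 15: I2 complete
cycle 16: R0←I2
cycle 17: I3 dispatched to FPMUL
cycle 18: I3 operands ready · I4 dispatched to FPADD
cycle 19: I4 operands ready
cycle 22: I4 complete
cycle 23: I3 complete · R2←I4
cycle 24: R5←I3
cycle 25: I5 dispatched to FPMUL
cycle 26: I5 operands ready
cycle 31: I5 complete
cycle 32: R1←I5
cycle 33: I6 dispatched to FPMUL
cycle 34: I6 operands ready · I7 dispatched to FPADD
cycle 35: I7 operands ready · I8 dispatched to ALU
cycle 38: I7 complete
cycle 39: I6 complete · R4←I7
cycle 40: R5←I6
cycle 41: I8 operands ready
cycle 42: I8 complete
cycle 43: R1←I8

I7 = (34, 35, 38, 39)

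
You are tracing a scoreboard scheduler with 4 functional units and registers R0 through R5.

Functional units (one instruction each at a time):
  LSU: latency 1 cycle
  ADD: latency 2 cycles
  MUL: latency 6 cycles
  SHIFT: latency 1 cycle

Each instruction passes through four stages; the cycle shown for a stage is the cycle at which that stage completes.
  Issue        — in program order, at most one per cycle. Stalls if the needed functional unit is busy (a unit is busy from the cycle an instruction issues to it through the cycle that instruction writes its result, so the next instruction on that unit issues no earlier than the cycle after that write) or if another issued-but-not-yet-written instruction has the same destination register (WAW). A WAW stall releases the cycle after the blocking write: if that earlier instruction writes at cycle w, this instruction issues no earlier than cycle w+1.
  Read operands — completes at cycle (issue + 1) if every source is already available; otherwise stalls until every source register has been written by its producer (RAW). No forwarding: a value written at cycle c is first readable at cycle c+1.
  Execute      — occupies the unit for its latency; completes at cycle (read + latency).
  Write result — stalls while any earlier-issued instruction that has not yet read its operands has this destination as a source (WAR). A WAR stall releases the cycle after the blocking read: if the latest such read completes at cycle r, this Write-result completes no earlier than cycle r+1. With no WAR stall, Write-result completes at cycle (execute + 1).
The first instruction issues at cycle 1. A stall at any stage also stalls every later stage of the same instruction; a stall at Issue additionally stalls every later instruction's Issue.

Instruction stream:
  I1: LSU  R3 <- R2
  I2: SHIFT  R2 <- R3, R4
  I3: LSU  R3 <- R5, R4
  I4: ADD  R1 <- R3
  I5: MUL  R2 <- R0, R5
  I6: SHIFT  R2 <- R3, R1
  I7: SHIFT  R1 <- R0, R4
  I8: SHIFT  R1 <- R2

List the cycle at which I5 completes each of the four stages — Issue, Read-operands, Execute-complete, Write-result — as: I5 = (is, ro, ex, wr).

I1  is:1  ro:2  ex:3  wr:4
I2  is:2  ro:5  ex:6  wr:7  — RAW R3: wait I1 write@4
I3  is:5  ro:6  ex:7  wr:8  — struct: LSU busy until I1 writes@4
I4  is:6  ro:9  ex:11  wr:12  — RAW R3: wait I3 write@8
I5  is:8  ro:9  ex:15  wr:16  — WAW R2: wait I2 write@7
I6  is:17  ro:18  ex:19  wr:20  — WAW R2: wait I5 write@16
I7  is:21  ro:22  ex:23  wr:24  — struct: SHIFT busy until I6 writes@20
I8  is:25  ro:26  ex:27  wr:28  — struct: SHIFT busy until I7 writes@24

I5 = (8, 9, 15, 16)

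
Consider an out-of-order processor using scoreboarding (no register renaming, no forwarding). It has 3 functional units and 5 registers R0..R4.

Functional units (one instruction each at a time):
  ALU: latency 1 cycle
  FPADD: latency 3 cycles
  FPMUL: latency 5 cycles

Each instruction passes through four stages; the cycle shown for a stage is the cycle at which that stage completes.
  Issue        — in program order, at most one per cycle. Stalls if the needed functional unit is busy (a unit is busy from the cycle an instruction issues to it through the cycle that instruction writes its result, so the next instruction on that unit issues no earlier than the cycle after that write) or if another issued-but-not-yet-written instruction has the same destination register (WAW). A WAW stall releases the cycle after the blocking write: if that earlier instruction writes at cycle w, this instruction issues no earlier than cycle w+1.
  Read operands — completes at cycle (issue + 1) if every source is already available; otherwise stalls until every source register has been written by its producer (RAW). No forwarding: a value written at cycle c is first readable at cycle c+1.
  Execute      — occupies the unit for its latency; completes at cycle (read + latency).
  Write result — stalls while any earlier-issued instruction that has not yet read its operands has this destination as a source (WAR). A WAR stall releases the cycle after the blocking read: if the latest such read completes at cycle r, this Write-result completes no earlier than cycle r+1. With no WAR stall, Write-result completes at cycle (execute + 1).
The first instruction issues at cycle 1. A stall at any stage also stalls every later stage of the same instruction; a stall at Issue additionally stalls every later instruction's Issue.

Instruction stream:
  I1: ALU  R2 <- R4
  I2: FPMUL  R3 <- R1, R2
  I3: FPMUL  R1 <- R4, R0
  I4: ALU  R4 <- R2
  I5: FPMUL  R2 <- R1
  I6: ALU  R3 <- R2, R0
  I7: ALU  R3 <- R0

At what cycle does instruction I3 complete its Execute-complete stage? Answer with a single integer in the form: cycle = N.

I1 -> (1, 2, 3, 4)
I2 -> (2, 5, 10, 11)  // RAW R2: wait I1 write@4
I3 -> (12, 13, 18, 19)  // struct: FPMUL busy until I2 writes@11
I4 -> (13, 14, 15, 16)
I5 -> (20, 21, 26, 27)  // struct: FPMUL busy until I3 writes@19
I6 -> (21, 28, 29, 30)  // RAW R2: wait I5 write@27
I7 -> (31, 32, 33, 34)  // struct: ALU busy until I6 writes@30

cycle = 18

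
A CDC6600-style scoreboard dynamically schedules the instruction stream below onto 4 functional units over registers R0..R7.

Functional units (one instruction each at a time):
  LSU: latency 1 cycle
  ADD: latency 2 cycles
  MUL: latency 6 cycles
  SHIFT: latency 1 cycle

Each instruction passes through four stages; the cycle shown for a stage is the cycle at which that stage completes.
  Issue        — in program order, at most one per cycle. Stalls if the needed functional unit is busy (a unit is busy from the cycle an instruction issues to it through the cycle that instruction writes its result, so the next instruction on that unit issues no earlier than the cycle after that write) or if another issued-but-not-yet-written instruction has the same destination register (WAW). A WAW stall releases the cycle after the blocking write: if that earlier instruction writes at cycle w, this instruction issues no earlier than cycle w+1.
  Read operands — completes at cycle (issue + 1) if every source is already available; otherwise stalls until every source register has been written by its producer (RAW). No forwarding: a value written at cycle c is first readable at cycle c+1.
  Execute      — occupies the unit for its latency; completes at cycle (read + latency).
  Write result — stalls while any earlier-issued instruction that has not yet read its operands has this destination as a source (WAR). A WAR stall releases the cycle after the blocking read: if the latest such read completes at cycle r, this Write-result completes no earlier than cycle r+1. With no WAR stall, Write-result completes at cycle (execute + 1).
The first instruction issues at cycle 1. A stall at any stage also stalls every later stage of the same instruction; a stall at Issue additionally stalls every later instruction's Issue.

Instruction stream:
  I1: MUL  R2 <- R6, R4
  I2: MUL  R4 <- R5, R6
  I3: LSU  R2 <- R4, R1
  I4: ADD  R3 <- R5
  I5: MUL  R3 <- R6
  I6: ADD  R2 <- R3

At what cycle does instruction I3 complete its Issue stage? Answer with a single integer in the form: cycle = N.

I1 -> (1, 2, 8, 9)
I2 -> (10, 11, 17, 18)  // struct: MUL busy until I1 writes@9
I3 -> (11, 19, 20, 21)  // RAW R4: wait I2 write@18
I4 -> (12, 13, 15, 16)
I5 -> (19, 20, 26, 27)  // struct: MUL busy until I2 writes@18
I6 -> (22, 28, 30, 31)  // WAW R2: wait I3 write@21, RAW R3: wait I5 write@27

cycle = 11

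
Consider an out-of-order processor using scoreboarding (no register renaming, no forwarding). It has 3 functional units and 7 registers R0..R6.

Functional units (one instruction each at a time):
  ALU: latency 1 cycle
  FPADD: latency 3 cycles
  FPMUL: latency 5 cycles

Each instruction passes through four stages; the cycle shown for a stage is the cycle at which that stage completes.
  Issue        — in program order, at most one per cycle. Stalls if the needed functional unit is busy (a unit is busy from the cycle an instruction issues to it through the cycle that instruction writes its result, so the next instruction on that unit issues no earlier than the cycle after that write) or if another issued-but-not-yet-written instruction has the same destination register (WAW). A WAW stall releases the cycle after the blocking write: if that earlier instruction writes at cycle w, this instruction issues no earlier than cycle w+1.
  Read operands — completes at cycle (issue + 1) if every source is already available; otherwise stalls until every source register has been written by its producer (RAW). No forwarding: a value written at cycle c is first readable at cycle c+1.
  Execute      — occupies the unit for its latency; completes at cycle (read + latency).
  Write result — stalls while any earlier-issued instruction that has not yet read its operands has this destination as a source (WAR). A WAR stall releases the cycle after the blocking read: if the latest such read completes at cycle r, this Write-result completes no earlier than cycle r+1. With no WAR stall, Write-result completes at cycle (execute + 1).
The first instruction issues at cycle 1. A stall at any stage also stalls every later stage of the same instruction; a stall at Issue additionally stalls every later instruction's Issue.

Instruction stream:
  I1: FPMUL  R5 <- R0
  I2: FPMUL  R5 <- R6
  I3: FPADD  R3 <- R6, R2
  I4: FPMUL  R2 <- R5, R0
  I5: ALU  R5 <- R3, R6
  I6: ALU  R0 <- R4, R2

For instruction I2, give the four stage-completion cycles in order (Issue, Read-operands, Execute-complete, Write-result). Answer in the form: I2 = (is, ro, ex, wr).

I2 = (9, 10, 15, 16)

I1: IS=1 RO=2 EX=7 WR=8
I2: IS=9 RO=10 EX=15 WR=16  [struct: FPMUL busy until I1 writes@8]
I3: IS=10 RO=11 EX=14 WR=15
I4: IS=17 RO=18 EX=23 WR=24  [struct: FPMUL busy until I2 writes@16]
I5: IS=18 RO=19 EX=20 WR=21
I6: IS=22 RO=25 EX=26 WR=27  [struct: ALU busy until I5 writes@21; RAW R2: wait I4 write@24]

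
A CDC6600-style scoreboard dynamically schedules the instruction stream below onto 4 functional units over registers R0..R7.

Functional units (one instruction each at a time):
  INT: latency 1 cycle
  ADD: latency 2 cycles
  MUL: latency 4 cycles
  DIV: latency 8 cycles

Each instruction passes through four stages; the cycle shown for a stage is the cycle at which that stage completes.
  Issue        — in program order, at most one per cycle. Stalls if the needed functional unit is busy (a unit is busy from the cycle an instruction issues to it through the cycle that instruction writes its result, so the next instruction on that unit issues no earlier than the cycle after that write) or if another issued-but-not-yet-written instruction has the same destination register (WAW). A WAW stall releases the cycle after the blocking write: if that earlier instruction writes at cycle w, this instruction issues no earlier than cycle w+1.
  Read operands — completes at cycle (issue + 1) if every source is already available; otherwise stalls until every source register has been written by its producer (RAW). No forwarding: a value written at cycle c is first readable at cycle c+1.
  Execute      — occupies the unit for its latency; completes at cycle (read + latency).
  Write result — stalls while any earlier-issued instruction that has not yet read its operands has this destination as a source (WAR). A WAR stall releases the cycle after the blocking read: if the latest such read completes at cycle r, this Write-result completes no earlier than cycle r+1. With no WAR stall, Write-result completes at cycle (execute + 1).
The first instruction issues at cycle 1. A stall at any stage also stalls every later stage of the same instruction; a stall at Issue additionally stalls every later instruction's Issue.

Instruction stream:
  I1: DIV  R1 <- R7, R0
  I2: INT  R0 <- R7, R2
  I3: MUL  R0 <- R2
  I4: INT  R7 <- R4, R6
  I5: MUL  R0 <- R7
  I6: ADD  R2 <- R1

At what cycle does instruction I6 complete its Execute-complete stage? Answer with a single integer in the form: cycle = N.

I1 -> (1, 2, 10, 11)
I2 -> (2, 3, 4, 5)
I3 -> (6, 7, 11, 12)  // WAW R0: wait I2 write@5
I4 -> (7, 8, 9, 10)
I5 -> (13, 14, 18, 19)  // struct: MUL busy until I3 writes@12
I6 -> (14, 15, 17, 18)

cycle = 17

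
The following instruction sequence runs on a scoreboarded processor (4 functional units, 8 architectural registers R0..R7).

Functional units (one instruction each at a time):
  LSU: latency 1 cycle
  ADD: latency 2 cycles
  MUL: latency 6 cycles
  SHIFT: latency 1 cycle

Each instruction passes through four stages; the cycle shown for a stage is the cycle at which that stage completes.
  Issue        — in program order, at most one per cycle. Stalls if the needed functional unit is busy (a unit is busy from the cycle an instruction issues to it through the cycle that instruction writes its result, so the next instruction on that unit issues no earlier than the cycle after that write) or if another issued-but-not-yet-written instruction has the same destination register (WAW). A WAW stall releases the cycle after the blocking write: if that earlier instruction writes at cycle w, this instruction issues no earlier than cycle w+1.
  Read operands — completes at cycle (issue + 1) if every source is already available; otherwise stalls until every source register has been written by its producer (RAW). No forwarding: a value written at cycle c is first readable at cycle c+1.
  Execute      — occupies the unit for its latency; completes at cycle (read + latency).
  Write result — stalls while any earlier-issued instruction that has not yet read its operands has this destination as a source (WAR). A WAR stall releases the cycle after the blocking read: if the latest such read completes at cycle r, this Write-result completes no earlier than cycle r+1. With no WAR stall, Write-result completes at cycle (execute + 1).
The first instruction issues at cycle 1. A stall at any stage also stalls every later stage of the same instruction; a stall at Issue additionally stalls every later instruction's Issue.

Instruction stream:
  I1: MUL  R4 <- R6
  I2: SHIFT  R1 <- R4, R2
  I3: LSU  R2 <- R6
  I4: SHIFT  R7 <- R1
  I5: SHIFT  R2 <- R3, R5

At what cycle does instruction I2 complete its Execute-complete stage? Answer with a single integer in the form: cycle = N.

  I1 | 1 | 2 | 8 | 9
  I2 | 2 | 10 | 11 | 12   RAW R4: wait I1 write@9
  I3 | 3 | 4 | 5 | 11   WAR R2: wait I2 read@10
  I4 | 13 | 14 | 15 | 16   struct: SHIFT busy until I2 writes@12
  I5 | 17 | 18 | 19 | 20   struct: SHIFT busy until I4 writes@16

cycle = 11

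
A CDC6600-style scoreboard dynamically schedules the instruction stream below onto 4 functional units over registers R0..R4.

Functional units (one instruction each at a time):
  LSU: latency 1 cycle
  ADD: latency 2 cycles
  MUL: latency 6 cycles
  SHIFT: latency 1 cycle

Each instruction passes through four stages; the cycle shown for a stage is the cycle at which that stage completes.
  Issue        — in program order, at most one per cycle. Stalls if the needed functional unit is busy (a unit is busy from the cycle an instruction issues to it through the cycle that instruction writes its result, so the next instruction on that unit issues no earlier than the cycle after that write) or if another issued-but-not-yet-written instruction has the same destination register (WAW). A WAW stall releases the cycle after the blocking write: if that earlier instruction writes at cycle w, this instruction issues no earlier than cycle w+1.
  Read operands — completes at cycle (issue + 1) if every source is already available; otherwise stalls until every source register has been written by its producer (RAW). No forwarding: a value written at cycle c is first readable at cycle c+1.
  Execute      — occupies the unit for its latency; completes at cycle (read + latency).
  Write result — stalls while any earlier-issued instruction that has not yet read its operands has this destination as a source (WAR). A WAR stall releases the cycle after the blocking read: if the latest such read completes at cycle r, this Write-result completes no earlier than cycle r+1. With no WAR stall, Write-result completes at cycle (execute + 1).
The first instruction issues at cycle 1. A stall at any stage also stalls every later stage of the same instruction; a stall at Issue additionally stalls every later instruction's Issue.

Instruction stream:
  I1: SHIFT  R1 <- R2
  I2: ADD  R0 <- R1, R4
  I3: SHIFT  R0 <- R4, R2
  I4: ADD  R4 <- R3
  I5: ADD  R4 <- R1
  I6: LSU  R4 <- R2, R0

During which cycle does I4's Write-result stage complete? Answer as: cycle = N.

cycle = 14

  I1 | 1 | 2 | 3 | 4
  I2 | 2 | 5 | 7 | 8   RAW R1: wait I1 write@4
  I3 | 9 | 10 | 11 | 12   WAW R0: wait I2 write@8
  I4 | 10 | 11 | 13 | 14
  I5 | 15 | 16 | 18 | 19   struct: ADD busy until I4 writes@14
  I6 | 20 | 21 | 22 | 23   WAW R4: wait I5 write@19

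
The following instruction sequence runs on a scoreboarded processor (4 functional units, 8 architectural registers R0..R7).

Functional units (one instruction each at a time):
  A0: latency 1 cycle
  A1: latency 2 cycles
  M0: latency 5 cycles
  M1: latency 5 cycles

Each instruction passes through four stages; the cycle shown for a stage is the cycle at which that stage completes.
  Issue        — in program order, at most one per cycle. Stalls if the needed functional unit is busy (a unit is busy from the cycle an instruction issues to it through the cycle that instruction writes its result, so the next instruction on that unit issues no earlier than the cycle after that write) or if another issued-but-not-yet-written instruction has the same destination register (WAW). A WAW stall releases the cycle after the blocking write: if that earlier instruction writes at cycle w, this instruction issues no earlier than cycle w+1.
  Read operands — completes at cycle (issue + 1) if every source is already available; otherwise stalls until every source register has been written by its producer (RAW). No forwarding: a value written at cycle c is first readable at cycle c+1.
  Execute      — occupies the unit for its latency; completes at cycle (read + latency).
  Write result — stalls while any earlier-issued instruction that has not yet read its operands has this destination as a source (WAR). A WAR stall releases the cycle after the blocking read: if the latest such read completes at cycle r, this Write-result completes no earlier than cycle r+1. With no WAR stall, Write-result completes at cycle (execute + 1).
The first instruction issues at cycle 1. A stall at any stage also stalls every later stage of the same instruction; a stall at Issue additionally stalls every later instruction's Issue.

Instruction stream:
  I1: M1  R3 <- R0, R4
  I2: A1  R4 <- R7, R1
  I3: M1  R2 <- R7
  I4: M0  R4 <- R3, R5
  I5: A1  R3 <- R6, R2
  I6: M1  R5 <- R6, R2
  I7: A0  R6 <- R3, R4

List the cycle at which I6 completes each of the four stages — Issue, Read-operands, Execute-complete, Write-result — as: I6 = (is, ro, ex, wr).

cycle 1: issue I1 (M1)
cycle 2: I1 read-ops | issue I2 (A1)
cycle 3: I2 read-ops
cycle 5: I2 finished on A1
cycle 6: I2→R4
cycle 7: I1 finished on M1
cycle 8: I1→R3
cycle 9: issue I3 (M1)
cycle 10: I3 read-ops | issue I4 (M0)
cycle 11: I4 read-ops | issue I5 (A1)
cycle 15: I3 finished on M1
cycle 16: I3→R2 | I4 finished on M0
cycle 17: I4→R4 | I5 read-ops | issue I6 (M1)
cycle 18: I6 read-ops | issue I7 (A0)
cycle 19: I5 finished on A1
cycle 20: I5→R3
cycle 21: I7 read-ops
cycle 22: I7 finished on A0
cycle 23: I6 finished on M1 | I7→R6
cycle 24: I6→R5

I6 = (17, 18, 23, 24)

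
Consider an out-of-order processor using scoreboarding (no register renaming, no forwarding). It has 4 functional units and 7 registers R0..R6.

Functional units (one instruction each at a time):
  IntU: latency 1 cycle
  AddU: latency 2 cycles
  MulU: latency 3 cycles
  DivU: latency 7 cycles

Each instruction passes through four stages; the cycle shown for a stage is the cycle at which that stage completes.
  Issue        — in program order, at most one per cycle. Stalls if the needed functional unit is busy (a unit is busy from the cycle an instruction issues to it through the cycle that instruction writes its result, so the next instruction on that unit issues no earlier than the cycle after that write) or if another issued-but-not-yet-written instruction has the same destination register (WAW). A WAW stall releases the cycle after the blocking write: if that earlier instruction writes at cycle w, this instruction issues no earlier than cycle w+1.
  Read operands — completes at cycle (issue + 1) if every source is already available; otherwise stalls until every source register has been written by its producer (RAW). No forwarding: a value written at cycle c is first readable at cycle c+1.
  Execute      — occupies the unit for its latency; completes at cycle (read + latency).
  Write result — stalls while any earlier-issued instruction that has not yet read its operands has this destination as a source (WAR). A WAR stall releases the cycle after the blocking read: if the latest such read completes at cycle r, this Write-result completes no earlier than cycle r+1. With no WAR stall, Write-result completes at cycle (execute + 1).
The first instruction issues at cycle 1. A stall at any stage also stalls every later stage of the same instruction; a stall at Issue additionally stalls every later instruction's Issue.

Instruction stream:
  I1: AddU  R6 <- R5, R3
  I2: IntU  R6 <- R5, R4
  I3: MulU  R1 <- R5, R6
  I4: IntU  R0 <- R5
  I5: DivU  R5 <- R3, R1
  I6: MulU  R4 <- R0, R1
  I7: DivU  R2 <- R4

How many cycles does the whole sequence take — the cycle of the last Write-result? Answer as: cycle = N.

cycle = 33

I1 -> (1, 2, 4, 5)
I2 -> (6, 7, 8, 9)  // WAW R6: wait I1 write@5
I3 -> (7, 10, 13, 14)  // RAW R6: wait I2 write@9
I4 -> (10, 11, 12, 13)  // struct: IntU busy until I2 writes@9
I5 -> (11, 15, 22, 23)  // RAW R1: wait I3 write@14
I6 -> (15, 16, 19, 20)  // struct: MulU busy until I3 writes@14
I7 -> (24, 25, 32, 33)  // struct: DivU busy until I5 writes@23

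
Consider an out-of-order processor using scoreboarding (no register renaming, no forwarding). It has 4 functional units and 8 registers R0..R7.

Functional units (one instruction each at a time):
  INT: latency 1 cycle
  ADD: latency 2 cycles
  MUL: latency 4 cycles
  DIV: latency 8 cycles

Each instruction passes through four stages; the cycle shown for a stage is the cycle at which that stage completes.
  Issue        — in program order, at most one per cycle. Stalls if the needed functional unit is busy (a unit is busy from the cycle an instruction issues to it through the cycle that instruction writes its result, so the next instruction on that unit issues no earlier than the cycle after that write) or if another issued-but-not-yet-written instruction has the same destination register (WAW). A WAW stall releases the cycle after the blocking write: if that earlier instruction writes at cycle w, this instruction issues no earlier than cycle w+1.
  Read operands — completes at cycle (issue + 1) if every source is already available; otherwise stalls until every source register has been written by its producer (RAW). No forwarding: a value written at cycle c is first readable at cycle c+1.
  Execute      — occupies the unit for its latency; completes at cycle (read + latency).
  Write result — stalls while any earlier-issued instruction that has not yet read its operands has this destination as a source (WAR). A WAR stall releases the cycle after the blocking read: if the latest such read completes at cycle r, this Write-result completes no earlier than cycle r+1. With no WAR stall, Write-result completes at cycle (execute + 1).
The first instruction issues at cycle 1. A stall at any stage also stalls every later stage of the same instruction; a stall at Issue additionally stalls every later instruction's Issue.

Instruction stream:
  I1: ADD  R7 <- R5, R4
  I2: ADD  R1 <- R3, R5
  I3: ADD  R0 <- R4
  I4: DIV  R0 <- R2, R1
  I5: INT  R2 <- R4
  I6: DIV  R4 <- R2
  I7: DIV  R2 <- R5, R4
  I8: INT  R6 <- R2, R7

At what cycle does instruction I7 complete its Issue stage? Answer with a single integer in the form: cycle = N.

cycle = 38

t=1  I1 issues→ADD
t=2  I1 reads
t=4  I1 exec-done
t=5  I1 writes R7
t=6  I2 issues→ADD
t=7  I2 reads
t=9  I2 exec-done
t=10  I2 writes R1
t=11  I3 issues→ADD
t=12  I3 reads
t=14  I3 exec-done
t=15  I3 writes R0
t=16  I4 issues→DIV
t=17  I4 reads; I5 issues→INT
t=18  I5 reads
t=19  I5 exec-done
t=20  I5 writes R2
t=25  I4 exec-done
t=26  I4 writes R0
t=27  I6 issues→DIV
t=28  I6 reads
t=36  I6 exec-done
t=37  I6 writes R4
t=38  I7 issues→DIV
t=39  I7 reads; I8 issues→INT
t=47  I7 exec-done
t=48  I7 writes R2
t=49  I8 reads
t=50  I8 exec-done
t=51  I8 writes R6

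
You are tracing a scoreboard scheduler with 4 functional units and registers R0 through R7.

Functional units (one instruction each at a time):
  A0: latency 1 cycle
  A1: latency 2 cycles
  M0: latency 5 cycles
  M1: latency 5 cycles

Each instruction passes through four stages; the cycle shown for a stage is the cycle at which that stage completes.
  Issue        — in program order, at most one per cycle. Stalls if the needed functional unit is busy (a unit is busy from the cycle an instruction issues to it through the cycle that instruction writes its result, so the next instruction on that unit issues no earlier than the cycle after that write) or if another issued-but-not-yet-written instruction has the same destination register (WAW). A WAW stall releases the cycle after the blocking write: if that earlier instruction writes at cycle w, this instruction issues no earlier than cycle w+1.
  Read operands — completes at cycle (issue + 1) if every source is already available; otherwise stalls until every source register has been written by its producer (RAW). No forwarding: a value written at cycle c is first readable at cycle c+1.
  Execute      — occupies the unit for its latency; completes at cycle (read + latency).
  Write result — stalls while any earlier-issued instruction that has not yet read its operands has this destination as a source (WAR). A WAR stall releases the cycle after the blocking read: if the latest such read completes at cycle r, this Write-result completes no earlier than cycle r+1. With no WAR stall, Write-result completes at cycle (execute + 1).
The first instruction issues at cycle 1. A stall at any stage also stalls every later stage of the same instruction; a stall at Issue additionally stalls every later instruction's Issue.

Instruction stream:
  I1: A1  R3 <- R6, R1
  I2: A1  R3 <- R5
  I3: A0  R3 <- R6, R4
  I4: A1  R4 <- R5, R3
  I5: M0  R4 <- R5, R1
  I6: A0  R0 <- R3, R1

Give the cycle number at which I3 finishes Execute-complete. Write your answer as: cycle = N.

[I1] 1/2/4/5
[I2] 6/7/9/10  (struct: A1 busy until I1 writes@5)
[I3] 11/12/13/14  (WAW R3: wait I2 write@10)
[I4] 12/15/17/18  (RAW R3: wait I3 write@14)
[I5] 19/20/25/26  (WAW R4: wait I4 write@18)
[I6] 20/21/22/23

cycle = 13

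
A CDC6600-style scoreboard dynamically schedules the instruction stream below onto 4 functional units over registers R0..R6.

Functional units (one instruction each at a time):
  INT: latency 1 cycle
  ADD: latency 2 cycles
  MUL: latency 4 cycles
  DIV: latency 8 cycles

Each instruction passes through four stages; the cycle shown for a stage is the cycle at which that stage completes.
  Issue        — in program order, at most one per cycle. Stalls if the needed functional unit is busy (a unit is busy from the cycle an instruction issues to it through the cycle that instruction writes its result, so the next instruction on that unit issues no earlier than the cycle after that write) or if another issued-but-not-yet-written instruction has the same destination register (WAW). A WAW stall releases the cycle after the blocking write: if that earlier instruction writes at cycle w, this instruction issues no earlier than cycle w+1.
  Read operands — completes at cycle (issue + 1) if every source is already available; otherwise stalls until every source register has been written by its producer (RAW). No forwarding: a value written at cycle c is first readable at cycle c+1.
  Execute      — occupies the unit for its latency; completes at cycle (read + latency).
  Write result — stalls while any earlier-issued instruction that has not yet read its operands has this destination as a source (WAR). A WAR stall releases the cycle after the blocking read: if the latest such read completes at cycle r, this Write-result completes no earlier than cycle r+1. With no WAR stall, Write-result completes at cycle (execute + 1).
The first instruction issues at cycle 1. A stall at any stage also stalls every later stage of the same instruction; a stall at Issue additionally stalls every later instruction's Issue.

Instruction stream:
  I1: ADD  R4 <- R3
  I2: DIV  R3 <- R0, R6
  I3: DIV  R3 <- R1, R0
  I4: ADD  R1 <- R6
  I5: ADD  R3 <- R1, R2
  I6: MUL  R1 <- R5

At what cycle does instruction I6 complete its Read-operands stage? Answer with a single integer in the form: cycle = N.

I1 -> (1, 2, 4, 5)
I2 -> (2, 3, 11, 12)
I3 -> (13, 14, 22, 23)  // struct: DIV busy until I2 writes@12
I4 -> (14, 15, 17, 18)
I5 -> (24, 25, 27, 28)  // WAW R3: wait I3 write@23
I6 -> (25, 26, 30, 31)

cycle = 26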